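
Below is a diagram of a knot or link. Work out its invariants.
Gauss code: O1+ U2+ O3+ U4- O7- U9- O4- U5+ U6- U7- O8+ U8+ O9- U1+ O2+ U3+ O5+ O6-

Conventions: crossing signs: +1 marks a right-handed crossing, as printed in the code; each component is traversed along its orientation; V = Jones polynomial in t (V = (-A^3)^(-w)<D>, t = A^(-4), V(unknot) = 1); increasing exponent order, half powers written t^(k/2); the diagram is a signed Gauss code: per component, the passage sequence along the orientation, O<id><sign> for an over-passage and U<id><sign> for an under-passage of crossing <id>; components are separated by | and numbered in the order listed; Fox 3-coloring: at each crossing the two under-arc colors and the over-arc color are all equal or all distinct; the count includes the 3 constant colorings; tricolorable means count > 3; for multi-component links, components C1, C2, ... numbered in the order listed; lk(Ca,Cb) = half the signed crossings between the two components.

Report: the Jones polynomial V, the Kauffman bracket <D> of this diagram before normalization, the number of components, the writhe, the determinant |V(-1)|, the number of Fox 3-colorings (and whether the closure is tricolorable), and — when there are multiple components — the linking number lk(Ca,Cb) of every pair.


V = -t^-3 + t^-2 - t^-1 + 3 - t + t^2 - t^3
<D> = A^-9 - A^-5 + A^-1 - 3A^3 + A^7 - A^11 + A^15 (w = +1)
1 component over 9 crossings, w = +1
27 Fox colorings among 3^9, |V(-1)| = 9: tricolorable
why: V is palindromic (span 6, det 9): t -> 1/t fixes it; necessary, not sufficient, for amphichirality


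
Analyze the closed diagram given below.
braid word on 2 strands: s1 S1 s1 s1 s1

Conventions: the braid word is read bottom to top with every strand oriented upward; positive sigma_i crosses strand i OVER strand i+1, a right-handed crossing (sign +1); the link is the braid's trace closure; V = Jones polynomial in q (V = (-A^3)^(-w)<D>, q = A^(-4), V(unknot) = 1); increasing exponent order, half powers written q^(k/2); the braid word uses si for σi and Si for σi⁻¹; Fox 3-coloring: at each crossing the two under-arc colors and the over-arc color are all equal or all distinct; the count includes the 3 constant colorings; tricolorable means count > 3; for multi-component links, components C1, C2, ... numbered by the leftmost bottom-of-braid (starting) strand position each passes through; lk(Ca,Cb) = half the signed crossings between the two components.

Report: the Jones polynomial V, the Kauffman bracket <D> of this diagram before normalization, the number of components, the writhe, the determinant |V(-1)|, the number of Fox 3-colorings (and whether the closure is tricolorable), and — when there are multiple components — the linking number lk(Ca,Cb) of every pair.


V = q + q^3 - q^4
<D> = A^-7 - A^-3 - A^5 (w = +3)
1 component over 5 crossings, w = +3
9 Fox colorings among 3^5, |V(-1)| = 3: tricolorable
why: |V(-1)| = 3: so tricolorable, since 3 divides 3


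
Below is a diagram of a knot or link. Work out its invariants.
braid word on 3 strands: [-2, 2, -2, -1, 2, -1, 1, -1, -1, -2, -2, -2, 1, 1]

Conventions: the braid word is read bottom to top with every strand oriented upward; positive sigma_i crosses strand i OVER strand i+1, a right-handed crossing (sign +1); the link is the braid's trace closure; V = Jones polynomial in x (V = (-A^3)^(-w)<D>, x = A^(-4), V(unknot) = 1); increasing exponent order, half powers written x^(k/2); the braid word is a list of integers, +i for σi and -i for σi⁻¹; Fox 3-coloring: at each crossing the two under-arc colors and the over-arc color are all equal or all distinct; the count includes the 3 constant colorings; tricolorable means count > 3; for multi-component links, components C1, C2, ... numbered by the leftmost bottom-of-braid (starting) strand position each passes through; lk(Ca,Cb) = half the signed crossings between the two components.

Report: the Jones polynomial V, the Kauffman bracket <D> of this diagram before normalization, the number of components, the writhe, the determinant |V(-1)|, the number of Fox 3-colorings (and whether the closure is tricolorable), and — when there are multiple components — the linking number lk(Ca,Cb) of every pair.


V = -x^-8 + 2x^-7 - 3x^-6 + 4x^-5 - 5x^-4 + 5x^-3 - 3x^-2 + 3x^-1 - 1
<D> = -A^-12 + 3A^-8 - 3A^-4 + 5 - 5A^4 + 4A^8 - 3A^12 + 2A^16 - A^20 (w = -4)
1 component over 14 crossings, w = -4
9 Fox colorings among 3^14, |V(-1)| = 27: tricolorable
why: |V(-1)| = 27: so tricolorable, since 3 divides 27


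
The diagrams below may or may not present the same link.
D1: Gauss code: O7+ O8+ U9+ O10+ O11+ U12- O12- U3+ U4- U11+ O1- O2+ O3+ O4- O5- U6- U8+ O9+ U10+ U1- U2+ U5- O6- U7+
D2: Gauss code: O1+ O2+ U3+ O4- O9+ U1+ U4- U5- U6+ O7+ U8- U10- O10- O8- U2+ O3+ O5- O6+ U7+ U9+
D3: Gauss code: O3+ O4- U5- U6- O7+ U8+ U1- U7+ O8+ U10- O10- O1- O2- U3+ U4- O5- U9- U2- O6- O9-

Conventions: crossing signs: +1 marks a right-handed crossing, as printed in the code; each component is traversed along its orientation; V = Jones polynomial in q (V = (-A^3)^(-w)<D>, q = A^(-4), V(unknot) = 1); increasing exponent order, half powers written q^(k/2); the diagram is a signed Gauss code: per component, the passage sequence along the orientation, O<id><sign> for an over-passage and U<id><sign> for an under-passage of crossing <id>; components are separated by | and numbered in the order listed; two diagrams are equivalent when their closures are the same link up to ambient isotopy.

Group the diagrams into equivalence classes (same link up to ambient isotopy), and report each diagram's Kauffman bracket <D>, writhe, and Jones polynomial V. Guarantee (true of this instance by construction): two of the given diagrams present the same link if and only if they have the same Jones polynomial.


grouping into links: {D1} | {D2} | {D3}
V(D1) = 1  (w +2, c 12, <D> = A^6)
V(D2) = q - q^2 + 2q^3 - q^4 + q^5 - q^6  [10 crossings, <D> = -A^-18 + A^-14 - A^-10 + 2A^-6 - A^-2 + A^2, w = +2]
V(D3) = -q^-4 + q^-3 + q^-1  [10 crossings, <D> = A^-8 + 1 - A^4, w = -4]
why: comparing 3 Jones polynomials yields 3 groups


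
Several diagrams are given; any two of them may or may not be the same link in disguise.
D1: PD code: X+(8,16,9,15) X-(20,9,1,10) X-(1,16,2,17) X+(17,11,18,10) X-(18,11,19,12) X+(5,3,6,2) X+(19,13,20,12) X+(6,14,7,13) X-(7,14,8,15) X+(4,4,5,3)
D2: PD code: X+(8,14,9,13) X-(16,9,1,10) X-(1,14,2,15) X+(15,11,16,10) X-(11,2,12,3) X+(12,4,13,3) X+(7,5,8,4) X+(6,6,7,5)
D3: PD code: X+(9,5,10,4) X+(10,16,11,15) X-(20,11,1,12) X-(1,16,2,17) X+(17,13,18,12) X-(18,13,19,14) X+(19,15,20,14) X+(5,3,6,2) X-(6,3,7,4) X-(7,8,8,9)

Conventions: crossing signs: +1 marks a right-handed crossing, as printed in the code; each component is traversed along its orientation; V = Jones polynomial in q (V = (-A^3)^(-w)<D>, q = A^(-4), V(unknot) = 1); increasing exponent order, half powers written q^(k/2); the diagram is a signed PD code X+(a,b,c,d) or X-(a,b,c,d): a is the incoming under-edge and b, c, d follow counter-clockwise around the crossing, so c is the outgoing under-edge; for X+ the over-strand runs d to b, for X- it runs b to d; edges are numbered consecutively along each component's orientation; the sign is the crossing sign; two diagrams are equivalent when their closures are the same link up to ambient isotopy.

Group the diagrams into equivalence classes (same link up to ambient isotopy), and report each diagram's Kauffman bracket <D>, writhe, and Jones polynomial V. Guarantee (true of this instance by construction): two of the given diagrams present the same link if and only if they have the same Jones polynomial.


grouping into links: {D1, D2, D3}
V(D1) = 1  (w +2, c 10, <D> = A^6)
V(D2) = 1  (w +2, c 8, <D> = A^6)
V(D3) = 1  (w 0, c 10, <D> = 1)
key observation: all 3 diagrams share one V(q), hence one class


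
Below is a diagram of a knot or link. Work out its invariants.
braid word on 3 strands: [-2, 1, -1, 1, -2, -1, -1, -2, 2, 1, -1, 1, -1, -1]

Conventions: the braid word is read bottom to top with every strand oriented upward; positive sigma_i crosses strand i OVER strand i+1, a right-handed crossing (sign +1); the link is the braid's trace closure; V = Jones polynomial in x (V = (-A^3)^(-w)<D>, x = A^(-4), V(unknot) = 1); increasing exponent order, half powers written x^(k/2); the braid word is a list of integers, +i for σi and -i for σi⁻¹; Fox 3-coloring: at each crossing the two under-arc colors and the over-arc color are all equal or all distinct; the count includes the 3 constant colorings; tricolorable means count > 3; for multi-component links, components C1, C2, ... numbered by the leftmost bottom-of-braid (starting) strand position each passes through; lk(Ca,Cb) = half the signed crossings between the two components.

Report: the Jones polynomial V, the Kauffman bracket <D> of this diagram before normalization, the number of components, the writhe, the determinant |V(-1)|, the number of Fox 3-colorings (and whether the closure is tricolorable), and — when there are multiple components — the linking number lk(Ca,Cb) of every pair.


Jones polynomial: V(x) = -x^-6 + x^-5 - x^-4 + 2x^-3 - x^-2 + x^-1
<D> = A^-8 - A^-4 + 2 - A^4 + A^8 - A^12; writhe -4
components 1, writhe -4 (14 crossings)
3-colorings: 3 of 3^14, det 7 — not tricolorable
note: w = -4 (over 14 crossings) is diagram-only; (-A^3)^(4) removes it from V


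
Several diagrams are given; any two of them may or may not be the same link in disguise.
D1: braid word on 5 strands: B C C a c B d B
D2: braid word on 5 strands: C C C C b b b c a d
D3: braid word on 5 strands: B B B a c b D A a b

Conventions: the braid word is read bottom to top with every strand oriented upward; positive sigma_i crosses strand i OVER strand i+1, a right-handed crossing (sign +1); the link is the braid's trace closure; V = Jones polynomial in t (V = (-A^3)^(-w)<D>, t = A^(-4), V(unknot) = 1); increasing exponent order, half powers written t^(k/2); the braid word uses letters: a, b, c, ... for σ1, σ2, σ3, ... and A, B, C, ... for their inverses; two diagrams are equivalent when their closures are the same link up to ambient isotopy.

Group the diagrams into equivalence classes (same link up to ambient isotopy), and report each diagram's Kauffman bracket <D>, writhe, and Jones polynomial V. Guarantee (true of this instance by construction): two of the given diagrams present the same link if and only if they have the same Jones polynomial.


grouping into links: {D1} | {D2} | {D3}
V(D1) = -t^-4 + t^-3 + t^-1  (w -2, c 8, <D> = A^-2 + A^6 - A^10)
V(D2) = -t^-3 + t^-2 - t^-1 + 3 - t + t^2 - t^3  (w +2, c 10, <D> = -A^-6 + A^-2 - A^2 + 3A^6 - A^10 + A^14 - A^18)
V(D3) = 1  [10 crossings, <D> = 1, w = 0]
why: 3 values of V(t) split the 3 diagrams


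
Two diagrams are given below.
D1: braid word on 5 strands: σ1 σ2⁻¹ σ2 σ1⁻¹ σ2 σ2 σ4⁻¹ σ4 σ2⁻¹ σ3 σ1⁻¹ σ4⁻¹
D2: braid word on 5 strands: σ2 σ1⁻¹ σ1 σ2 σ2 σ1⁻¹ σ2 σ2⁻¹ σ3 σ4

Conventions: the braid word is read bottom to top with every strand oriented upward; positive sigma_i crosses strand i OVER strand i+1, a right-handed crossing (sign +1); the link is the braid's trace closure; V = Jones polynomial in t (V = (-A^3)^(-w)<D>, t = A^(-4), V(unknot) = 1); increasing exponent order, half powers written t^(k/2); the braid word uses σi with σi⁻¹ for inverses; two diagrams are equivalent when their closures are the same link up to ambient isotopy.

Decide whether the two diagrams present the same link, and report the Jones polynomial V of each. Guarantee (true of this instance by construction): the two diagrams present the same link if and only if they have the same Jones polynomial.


equivalent: no
V(D1) = 1  (w 0, c 12, <D> = 1)
V(D2) = t + t^3 - t^4  [10 crossings, <D> = -A^-4 + 1 + A^8, w = +4]
key observation: V(t) takes 2 values over 2 diagrams, fixing the grouping


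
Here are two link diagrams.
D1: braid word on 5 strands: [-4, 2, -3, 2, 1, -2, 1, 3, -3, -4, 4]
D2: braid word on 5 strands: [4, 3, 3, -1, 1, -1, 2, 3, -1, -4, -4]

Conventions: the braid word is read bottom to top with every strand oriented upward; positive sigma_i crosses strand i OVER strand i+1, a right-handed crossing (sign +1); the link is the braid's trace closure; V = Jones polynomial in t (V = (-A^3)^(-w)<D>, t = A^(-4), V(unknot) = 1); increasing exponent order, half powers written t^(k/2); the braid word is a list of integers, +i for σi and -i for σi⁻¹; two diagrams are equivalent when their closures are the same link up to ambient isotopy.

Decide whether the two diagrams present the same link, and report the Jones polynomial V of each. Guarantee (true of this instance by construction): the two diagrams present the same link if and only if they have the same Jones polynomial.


same link: no
V(D1) = -t^(1/2) + t^(3/2) - t^(5/2) - t^(9/2)  [11 crossings, <D> = A^-15 + A^-7 - A^-3 + A, w = +1]
V(D2) = -t^(-3/2) - 2t^(1/2) + t^(3/2) - t^(5/2) + t^(7/2)  [11 crossings, <D> = -A^-11 + A^-7 - A^-3 + 2A + A^9, w = +1]
insight: V(t) takes 2 values over 2 diagrams, fixing the grouping


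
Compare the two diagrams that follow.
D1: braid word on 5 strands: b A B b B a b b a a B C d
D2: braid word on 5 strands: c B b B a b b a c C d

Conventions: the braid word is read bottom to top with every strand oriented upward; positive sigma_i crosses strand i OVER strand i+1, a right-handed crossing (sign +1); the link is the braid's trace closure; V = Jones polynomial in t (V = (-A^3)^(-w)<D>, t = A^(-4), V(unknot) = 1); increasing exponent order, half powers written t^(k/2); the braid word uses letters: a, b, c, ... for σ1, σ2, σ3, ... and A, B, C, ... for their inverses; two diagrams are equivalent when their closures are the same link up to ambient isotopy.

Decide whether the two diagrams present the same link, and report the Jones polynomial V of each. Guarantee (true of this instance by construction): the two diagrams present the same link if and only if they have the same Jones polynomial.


equivalent: yes
D1 (bracket A^-9 + A^-1 - A^3 + A^7; 13 crossings at w = +3): V = -t^(1/2) + t^(3/2) - t^(5/2) - t^(9/2)
V(D2) = -t^(1/2) + t^(3/2) - t^(5/2) - t^(9/2)  [11 crossings, <D> = A^-3 + A^5 - A^9 + A^13, w = +5]
observation: D2 (11 crossings) and D1 (13) are Markov-related braid presentations


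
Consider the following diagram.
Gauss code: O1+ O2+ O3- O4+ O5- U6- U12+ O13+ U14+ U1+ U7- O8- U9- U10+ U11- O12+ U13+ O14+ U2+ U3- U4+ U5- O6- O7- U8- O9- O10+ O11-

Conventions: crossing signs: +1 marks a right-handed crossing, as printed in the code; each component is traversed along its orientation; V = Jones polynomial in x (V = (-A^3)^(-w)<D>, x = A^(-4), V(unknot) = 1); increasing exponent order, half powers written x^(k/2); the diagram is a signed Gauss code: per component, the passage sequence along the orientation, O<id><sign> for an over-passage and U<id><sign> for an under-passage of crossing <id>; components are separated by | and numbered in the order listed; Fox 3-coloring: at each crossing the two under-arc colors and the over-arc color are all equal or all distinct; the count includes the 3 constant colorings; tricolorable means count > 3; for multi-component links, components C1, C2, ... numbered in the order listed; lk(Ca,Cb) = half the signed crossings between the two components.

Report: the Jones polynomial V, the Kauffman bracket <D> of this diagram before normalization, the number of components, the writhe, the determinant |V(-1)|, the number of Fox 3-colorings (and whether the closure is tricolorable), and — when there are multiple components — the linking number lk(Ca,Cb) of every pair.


V = -x^-3 + 2x^-2 - 2x^-1 + 3 - 2x + 2x^2 - x^3
<D> = -A^-12 + 2A^-8 - 2A^-4 + 3 - 2A^4 + 2A^8 - A^12 (w = 0)
1 component over 14 crossings, w = 0
3 Fox colorings among 3^14, |V(-1)| = 13: not tricolorable
why: det 13 = |V(-1)|; not divisible by 3, so not tricolorable


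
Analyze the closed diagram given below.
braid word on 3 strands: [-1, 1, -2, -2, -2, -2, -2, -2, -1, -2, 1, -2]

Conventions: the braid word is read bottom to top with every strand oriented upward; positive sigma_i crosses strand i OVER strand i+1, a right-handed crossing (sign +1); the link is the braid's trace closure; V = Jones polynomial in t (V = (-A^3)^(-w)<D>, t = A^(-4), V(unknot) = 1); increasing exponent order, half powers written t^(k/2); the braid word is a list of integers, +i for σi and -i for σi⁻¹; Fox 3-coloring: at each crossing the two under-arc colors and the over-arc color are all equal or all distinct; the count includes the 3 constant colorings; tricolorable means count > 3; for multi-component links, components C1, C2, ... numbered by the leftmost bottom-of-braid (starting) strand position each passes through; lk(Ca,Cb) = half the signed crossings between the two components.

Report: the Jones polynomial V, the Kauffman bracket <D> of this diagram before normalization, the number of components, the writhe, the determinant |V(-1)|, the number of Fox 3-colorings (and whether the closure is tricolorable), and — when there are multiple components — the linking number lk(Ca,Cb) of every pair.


V = -t^-10 + t^-9 - t^-8 + t^-7 - t^-6 + t^-5 + t^-3
<D> = A^-12 + A^-4 - 1 + A^4 - A^8 + A^12 - A^16 (w = -8)
1 component over 12 crossings, w = -8
3 Fox colorings among 3^12, |V(-1)| = 7: not tricolorable
why: free reduction leaves σ2⁻¹ σ2⁻¹ σ2⁻¹ σ2⁻¹ σ2⁻¹ σ2⁻¹ σ1⁻¹ σ2⁻¹ σ1 σ2⁻¹ of the original 12 letters


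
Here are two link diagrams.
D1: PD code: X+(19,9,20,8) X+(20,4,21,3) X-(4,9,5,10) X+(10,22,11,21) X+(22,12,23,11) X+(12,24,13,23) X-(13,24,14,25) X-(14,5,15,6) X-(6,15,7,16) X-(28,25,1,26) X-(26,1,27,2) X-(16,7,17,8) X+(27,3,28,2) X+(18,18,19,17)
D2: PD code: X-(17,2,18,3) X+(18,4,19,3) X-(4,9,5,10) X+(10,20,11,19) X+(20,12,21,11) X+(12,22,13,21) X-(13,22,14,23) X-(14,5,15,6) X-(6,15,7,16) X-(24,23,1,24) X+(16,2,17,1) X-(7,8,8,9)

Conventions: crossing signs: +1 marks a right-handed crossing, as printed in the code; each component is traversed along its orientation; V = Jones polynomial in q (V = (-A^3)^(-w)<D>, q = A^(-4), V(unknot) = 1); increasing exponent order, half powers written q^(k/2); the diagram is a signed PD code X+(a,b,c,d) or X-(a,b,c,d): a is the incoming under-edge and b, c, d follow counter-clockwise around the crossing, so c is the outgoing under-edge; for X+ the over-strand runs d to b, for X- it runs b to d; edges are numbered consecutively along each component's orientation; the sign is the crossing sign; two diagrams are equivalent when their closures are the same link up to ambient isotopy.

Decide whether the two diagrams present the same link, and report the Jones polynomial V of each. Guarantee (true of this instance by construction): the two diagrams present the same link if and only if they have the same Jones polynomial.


equivalent: yes
D1 (bracket -A^-12 + 2A^-8 - 2A^-4 + 3 - 2A^4 + 2A^8 - A^12; 14 crossings at w = 0): V = -q^-3 + 2q^-2 - 2q^-1 + 3 - 2q + 2q^2 - q^3
V(D2) = -q^-3 + 2q^-2 - 2q^-1 + 3 - 2q + 2q^2 - q^3  [12 crossings, <D> = -A^-18 + 2A^-14 - 2A^-10 + 3A^-6 - 2A^-2 + 2A^2 - A^6, w = -2]
observation: Reidemeister moves carry D1 (14 crossings) to D2 (12)


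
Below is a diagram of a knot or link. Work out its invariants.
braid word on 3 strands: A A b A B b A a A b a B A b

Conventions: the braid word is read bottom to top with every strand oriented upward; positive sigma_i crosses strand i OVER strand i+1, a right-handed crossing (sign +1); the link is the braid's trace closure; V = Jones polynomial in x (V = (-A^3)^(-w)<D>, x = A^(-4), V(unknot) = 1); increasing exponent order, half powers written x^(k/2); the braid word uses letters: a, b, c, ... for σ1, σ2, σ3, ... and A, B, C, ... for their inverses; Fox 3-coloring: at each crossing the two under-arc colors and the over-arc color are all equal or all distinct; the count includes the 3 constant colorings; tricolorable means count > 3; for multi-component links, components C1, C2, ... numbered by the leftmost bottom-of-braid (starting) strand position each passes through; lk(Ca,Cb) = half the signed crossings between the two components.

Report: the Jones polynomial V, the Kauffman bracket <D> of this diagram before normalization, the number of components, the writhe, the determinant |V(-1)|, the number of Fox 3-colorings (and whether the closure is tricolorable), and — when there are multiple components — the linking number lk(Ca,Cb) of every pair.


Jones polynomial: V(x) = -x^-6 + 2x^-5 - 4x^-4 + 5x^-3 - 4x^-2 + 5x^-1 - 3 + 2x - x^2
<D> = -A^-14 + 2A^-10 - 3A^-6 + 5A^-2 - 4A^2 + 5A^6 - 4A^10 + 2A^14 - A^18; writhe -2
components 1, writhe -2 (14 crossings)
3-colorings: 9 of 3^14, det 27 — tricolorable
note: free reduction leaves σ1⁻¹ σ1⁻¹ σ2 σ1⁻¹ σ1⁻¹ σ2 σ1 σ2⁻¹ σ1⁻¹ σ2 of the original 14 letters


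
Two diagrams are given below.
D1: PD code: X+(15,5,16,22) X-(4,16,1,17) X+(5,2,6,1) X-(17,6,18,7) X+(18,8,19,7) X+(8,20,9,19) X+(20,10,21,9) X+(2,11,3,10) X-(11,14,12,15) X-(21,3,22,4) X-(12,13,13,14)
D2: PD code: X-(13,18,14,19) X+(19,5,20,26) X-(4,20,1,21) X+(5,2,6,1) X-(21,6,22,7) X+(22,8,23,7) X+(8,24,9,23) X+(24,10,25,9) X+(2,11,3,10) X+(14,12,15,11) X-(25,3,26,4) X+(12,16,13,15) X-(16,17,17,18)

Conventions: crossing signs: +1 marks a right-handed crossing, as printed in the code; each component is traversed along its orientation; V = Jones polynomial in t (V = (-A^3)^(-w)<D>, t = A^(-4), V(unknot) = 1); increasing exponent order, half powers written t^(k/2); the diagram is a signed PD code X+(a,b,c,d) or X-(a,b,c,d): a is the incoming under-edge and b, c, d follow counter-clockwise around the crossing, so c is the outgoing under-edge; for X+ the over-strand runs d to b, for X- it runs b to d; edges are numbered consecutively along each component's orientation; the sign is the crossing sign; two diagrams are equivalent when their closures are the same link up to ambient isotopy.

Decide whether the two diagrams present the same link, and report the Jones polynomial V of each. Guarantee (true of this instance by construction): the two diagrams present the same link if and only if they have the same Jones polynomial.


same link: yes
V(D1) = -2t^(1/2) + t^(3/2) - 2t^(5/2) + t^(7/2) - t^(9/2) + t^(11/2)  [11 crossings, <D> = -A^-19 + A^-15 - A^-11 + 2A^-7 - A^-3 + 2A, w = +1]
V(D2) = -2t^(1/2) + t^(3/2) - 2t^(5/2) + t^(7/2) - t^(9/2) + t^(11/2)  (w +3, c 13, <D> = -A^-13 + A^-9 - A^-5 + 2A^-1 - A^3 + 2A^7)
note: Reidemeister moves carry D1 (11 crossings) to D2 (13)


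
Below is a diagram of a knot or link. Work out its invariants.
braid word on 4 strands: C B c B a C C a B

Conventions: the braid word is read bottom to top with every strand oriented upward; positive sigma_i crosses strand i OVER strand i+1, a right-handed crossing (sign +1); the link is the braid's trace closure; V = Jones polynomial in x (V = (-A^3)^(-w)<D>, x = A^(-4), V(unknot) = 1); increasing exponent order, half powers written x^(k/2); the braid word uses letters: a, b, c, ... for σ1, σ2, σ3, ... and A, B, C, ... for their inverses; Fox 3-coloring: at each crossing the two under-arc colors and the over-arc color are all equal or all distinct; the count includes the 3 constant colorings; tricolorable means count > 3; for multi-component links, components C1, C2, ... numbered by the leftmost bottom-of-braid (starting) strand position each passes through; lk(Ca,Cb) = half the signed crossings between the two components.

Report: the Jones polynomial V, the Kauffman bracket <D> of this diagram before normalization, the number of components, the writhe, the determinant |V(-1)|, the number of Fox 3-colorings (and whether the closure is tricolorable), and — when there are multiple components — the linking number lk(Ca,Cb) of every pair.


V(x) = -x^-6 + x^-5 - 2x^-4 + 3x^-3 - x^-2 + 3x^-1 + x
bracket: -A^-13 - 3A^-5 + A^-1 - 3A^3 + 2A^7 - A^11 + A^15, w = -3
3 components, writhe -3, over 9 crossings
lk(C1,C2) = 0
linking number lk(C1,C3) = +1
lk(C2,C3): -1
det 12, colorings 9 of 3^9 — tricolorable
observation: span 7 respects span(V) <= c + mu - 1 = 11 for this 3-component diagram


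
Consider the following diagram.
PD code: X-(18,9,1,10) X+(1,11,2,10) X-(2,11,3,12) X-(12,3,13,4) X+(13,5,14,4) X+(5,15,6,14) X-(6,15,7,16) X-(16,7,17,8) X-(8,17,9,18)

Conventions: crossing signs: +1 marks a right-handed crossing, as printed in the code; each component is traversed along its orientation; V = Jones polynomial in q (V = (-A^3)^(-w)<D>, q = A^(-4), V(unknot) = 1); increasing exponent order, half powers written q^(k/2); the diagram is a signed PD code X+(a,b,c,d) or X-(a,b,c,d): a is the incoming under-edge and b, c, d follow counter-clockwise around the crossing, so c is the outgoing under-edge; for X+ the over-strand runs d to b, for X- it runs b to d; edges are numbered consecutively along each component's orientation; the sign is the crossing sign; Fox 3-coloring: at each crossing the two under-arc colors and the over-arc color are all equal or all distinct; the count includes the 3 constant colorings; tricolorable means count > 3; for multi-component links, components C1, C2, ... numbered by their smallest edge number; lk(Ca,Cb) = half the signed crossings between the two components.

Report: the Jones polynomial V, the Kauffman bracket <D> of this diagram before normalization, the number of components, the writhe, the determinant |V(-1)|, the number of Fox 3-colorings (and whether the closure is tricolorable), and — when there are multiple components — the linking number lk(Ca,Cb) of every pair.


V(q) = -q^-4 + q^-3 + q^-1
bracket: -A^-5 - A^3 + A^7, w = -3
1 component, writhe -3, over 9 crossings
det 3, colorings 9 of 3^9 — tricolorable
observation: the span of V is 3, forcing >= 3 crossings in any diagram


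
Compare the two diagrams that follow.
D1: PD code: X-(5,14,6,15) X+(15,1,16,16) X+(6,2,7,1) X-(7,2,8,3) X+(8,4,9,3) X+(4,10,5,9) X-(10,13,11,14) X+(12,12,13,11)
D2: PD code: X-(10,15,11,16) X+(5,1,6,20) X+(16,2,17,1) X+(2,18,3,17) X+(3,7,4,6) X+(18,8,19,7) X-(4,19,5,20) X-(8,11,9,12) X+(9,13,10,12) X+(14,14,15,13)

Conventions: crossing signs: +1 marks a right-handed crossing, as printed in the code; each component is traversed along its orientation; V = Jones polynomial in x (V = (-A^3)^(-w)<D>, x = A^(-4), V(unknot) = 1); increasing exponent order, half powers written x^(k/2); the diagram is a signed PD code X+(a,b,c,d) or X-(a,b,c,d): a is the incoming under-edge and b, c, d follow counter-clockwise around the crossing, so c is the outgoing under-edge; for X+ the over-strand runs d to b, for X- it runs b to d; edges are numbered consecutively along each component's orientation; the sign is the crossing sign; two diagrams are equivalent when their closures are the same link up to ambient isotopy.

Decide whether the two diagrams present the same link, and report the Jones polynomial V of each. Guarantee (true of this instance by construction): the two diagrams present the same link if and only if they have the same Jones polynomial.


same link: no
V(D1) = 1  [8 crossings, <D> = A^6, w = +2]
V(D2) = x + x^3 - x^4  [10 crossings, <D> = -A^-4 + 1 + A^8, w = +4]
insight: 2 values of V(x) split the 2 diagrams


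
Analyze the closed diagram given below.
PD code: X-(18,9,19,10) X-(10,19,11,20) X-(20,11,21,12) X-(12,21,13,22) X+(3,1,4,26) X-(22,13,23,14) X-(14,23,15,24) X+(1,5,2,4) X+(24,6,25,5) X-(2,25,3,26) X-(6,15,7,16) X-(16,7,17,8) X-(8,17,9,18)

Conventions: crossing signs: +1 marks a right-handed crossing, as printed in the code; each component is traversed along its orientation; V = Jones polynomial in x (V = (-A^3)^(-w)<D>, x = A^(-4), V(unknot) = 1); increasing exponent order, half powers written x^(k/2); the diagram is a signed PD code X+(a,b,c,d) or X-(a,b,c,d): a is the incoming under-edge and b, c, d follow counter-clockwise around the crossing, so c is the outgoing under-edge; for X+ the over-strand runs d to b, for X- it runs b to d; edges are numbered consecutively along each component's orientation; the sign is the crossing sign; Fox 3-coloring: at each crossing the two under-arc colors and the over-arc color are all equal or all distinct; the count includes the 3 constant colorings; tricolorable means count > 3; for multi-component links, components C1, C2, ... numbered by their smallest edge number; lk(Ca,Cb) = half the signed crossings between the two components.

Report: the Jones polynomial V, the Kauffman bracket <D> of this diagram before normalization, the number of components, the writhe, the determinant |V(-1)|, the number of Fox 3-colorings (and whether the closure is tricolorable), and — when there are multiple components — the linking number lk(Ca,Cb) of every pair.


V = -x^-13 + x^-12 - x^-11 + x^-10 - x^-9 + x^-8 - x^-7 + x^-6 + x^-4
<D> = -A^-5 - A^3 + A^7 - A^11 + A^15 - A^19 + A^23 - A^27 + A^31 (w = -7)
1 component over 13 crossings, w = -7
9 Fox colorings among 3^13, |V(-1)| = 9: tricolorable
why: w = -7 (over 13 crossings) is diagram-only; (-A^3)^(7) removes it from V


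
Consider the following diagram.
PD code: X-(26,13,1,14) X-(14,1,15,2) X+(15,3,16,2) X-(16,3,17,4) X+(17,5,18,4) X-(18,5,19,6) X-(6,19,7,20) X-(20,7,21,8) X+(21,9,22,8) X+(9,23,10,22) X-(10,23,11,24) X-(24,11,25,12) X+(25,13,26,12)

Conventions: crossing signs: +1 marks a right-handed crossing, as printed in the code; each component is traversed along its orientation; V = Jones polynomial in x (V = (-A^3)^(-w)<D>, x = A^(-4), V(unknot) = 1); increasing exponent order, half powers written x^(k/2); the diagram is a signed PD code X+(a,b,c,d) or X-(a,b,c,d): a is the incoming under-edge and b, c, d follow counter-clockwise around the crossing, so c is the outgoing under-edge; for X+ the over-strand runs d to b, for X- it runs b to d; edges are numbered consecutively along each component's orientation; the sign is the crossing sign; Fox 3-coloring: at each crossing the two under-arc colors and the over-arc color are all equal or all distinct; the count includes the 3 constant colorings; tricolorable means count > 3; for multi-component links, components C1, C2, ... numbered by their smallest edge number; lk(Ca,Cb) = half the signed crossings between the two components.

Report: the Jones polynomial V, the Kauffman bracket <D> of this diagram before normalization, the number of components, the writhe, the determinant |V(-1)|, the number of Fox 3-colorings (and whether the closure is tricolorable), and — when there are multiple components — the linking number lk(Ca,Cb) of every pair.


V(x) = -x^-4 + x^-3 + x^-1
bracket: -A^-5 - A^3 + A^7, w = -3
1 component, writhe -3, over 13 crossings
det 3, colorings 9 of 3^13 — tricolorable
observation: det 3 = |V(-1)|; divisible by 3, so tricolorable


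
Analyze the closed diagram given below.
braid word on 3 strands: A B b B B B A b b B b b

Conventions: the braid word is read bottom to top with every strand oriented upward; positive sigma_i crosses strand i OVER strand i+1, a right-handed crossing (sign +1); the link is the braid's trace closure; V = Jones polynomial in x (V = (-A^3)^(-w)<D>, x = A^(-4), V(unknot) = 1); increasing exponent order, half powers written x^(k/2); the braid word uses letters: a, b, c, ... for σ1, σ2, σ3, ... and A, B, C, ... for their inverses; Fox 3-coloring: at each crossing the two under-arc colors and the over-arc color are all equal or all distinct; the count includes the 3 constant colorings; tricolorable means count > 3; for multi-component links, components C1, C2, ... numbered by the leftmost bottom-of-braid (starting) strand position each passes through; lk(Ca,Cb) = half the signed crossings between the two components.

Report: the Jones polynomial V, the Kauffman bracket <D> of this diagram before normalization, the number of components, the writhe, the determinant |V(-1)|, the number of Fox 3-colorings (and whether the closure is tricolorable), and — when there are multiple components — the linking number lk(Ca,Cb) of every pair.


V = -x^-5 + x^-4 - x^-3 + 2x^-2 - x^-1 + 2 - x
<D> = -A^-10 + 2A^-6 - A^-2 + 2A^2 - A^6 + A^10 - A^14 (w = -2)
1 component over 12 crossings, w = -2
9 Fox colorings among 3^12, |V(-1)| = 9: tricolorable
why: det 9 = |V(-1)|; divisible by 3, so tricolorable


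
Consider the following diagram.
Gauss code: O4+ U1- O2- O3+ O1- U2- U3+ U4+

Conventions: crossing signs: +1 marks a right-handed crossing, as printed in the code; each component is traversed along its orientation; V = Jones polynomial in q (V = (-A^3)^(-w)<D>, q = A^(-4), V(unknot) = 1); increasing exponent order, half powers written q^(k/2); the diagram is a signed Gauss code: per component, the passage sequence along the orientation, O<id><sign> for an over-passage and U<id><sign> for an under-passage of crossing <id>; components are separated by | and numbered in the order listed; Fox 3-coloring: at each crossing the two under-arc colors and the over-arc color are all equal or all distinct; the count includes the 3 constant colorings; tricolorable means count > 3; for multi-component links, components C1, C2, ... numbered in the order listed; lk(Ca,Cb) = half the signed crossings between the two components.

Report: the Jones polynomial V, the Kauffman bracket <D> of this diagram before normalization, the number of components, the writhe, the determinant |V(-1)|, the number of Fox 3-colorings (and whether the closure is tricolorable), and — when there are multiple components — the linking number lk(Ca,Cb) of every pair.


V = 1
<D> = 1 (w = 0)
1 component over 4 crossings, w = 0
3 Fox colorings among 3^4, |V(-1)| = 1: not tricolorable
why: |V(-1)| = 1: so not tricolorable, since 3 does not divide 1


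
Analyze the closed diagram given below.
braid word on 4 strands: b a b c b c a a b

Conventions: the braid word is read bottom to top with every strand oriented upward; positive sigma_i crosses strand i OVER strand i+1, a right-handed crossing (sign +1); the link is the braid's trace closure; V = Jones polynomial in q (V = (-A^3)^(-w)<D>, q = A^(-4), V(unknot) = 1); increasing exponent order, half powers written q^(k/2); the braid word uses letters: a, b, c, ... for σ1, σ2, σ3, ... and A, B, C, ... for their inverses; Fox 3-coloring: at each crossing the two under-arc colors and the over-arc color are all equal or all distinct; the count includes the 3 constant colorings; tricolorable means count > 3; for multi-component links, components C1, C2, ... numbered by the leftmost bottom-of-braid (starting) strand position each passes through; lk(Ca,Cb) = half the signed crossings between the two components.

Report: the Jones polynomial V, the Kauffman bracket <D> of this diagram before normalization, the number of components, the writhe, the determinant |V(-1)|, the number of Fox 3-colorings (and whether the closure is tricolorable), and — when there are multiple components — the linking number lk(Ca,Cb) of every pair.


V(q) = q^3 + q^5 - q^8
bracket: A^-5 - A^7 - A^15, w = +9
1 component, writhe +9, over 9 crossings
det 3, colorings 9 of 3^9 — tricolorable
observation: w = +9 shifts under R1 moves; the (-A^3)^(-9) factor cancels that in V


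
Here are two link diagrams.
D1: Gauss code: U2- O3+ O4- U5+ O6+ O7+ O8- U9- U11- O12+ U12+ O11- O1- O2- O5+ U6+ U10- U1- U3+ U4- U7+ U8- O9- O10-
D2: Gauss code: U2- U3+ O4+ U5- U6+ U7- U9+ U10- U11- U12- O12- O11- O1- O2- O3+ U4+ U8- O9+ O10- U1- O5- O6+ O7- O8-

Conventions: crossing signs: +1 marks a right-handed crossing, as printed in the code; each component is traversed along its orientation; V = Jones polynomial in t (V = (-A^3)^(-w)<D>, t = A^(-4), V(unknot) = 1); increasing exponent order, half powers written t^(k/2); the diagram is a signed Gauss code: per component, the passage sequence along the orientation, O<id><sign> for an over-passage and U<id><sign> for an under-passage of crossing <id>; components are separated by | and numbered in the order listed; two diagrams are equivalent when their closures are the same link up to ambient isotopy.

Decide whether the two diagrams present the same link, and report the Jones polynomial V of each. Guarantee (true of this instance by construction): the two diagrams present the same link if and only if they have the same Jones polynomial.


same link: yes
V(D1) = 1  [12 crossings, <D> = A^-6, w = -2]
V(D2) = 1  [12 crossings, <D> = A^-12, w = -4]
insight: Reidemeister moves carry D1 (12 crossings) to D2 (12)


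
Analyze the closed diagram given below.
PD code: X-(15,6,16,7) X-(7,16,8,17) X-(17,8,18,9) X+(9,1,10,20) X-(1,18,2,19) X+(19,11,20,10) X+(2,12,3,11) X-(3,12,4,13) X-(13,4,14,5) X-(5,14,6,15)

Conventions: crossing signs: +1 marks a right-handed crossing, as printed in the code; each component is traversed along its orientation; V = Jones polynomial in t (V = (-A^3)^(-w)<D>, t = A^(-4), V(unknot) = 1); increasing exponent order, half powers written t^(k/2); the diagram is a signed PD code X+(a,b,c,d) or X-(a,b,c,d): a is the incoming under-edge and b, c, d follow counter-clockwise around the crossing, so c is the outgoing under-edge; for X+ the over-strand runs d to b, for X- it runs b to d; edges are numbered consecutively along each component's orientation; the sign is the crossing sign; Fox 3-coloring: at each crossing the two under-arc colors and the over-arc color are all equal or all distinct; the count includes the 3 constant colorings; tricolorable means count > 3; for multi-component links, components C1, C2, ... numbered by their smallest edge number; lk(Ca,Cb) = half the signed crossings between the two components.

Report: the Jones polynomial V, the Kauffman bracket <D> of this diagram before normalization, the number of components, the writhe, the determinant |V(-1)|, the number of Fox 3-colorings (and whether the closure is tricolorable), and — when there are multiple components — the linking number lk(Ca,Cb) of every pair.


V(t) = t^-8 - 2t^-7 + 2t^-6 - 3t^-5 + 3t^-4 - 2t^-3 + 2t^-2 - t^-1 + 1
bracket: A^-12 - A^-8 + 2A^-4 - 2 + 3A^4 - 3A^8 + 2A^12 - 2A^16 + A^20, w = -4
1 component, writhe -4, over 10 crossings
det 17, colorings 3 of 3^10 — not tricolorable
observation: w = -4 (over 10 crossings) is diagram-only; (-A^3)^(4) removes it from V


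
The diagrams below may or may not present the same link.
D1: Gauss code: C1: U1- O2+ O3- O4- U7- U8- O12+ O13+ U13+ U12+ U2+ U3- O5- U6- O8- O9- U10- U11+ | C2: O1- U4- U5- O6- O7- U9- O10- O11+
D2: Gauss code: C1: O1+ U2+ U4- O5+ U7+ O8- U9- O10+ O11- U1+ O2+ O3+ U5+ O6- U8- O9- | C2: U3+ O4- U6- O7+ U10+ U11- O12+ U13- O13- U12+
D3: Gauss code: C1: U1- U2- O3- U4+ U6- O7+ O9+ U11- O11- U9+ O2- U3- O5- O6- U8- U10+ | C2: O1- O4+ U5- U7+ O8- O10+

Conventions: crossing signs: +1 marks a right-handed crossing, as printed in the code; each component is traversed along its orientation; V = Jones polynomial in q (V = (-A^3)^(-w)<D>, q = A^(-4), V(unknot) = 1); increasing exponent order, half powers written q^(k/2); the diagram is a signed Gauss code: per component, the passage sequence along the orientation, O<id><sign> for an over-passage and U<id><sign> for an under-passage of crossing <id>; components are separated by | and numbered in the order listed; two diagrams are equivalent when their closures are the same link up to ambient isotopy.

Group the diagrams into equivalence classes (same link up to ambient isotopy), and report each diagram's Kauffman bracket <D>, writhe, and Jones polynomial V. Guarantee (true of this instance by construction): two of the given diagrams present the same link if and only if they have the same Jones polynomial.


classes: {D1} | {D2} | {D3}
V(D1) = -q^(-17/2) + q^(-15/2) - q^(-13/2) + q^(-11/2) - q^(-9/2) - q^(-5/2)  [13 crossings, <D> = A^-5 + A^3 - A^7 + A^11 - A^15 + A^19, w = -5]
V(D2) = -q^(-3/2) + q^(-1/2) - 2q^(1/2) + q^(3/2) - 2q^(5/2) + q^(7/2)  [13 crossings, <D> = -A^-11 + 2A^-7 - A^-3 + 2A - A^5 + A^9, w = +1]
D3 (bracket 2A^-7 - A^-3 + 2A - A^5 + A^9 - A^13; 11 crossings at w = -3): V = q^(-11/2) - q^(-9/2) + q^(-7/2) - 2q^(-5/2) + q^(-3/2) - 2q^(-1/2)
note: comparing 3 Jones polynomials yields 3 groups


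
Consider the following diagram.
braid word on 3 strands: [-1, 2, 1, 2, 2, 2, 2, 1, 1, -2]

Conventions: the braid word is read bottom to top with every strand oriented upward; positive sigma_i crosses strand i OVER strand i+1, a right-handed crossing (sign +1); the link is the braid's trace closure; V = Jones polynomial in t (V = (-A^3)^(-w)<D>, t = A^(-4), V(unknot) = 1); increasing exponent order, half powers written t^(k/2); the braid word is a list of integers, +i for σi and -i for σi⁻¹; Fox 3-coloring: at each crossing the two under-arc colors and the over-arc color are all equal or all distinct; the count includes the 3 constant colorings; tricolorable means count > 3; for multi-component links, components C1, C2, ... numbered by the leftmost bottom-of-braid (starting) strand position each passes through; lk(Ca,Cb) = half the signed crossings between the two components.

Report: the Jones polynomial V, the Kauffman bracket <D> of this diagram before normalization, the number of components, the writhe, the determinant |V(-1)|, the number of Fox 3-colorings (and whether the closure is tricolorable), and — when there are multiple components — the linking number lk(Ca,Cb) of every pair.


V(t) = t^2 + 2t^4 - 2t^5 + t^6 - 2t^7 + t^8
bracket: A^-14 - 2A^-10 + A^-6 - 2A^-2 + 2A^2 + A^10, w = +6
1 component, writhe +6, over 10 crossings
det 9, colorings 27 of 3^10 — tricolorable
observation: det 9 = |V(-1)|; divisible by 3, so tricolorable
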